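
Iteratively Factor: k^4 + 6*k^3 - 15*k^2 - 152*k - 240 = (k + 4)*(k^3 + 2*k^2 - 23*k - 60) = (k - 5)*(k + 4)*(k^2 + 7*k + 12) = (k - 5)*(k + 4)^2*(k + 3)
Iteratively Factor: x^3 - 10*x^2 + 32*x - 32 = (x - 2)*(x^2 - 8*x + 16) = (x - 4)*(x - 2)*(x - 4)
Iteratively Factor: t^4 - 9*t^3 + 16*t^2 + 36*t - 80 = (t + 2)*(t^3 - 11*t^2 + 38*t - 40) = (t - 4)*(t + 2)*(t^2 - 7*t + 10) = (t - 4)*(t - 2)*(t + 2)*(t - 5)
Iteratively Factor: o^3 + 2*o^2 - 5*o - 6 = (o + 3)*(o^2 - o - 2) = (o + 1)*(o + 3)*(o - 2)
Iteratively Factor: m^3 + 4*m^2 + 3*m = (m + 3)*(m^2 + m) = m*(m + 3)*(m + 1)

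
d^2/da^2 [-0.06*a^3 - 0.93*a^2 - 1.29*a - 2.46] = -0.36*a - 1.86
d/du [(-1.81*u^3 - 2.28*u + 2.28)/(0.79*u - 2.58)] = (-2.8598*u^3 + 14.0094*u^2 + 4.0812)/(0.6241*u^2 - 4.0764*u + 6.6564)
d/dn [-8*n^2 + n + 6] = 1 - 16*n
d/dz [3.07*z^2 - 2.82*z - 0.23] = 6.14*z - 2.82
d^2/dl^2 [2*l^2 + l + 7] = 4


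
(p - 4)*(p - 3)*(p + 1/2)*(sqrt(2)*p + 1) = sqrt(2)*p^4 - 13*sqrt(2)*p^3/2 + p^3 - 13*p^2/2 + 17*sqrt(2)*p^2/2 + 6*sqrt(2)*p + 17*p/2 + 6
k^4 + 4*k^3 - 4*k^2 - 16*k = k*(k - 2)*(k + 2)*(k + 4)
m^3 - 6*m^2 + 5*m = m*(m - 5)*(m - 1)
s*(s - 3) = s^2 - 3*s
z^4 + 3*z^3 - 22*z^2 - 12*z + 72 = (z - 3)*(z - 2)*(z + 2)*(z + 6)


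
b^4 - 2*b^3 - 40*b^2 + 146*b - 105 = (b - 5)*(b - 3)*(b - 1)*(b + 7)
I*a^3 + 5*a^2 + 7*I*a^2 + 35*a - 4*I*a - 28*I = (a + 7)*(a - 4*I)*(I*a + 1)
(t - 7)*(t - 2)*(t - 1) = t^3 - 10*t^2 + 23*t - 14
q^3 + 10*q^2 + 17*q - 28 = (q - 1)*(q + 4)*(q + 7)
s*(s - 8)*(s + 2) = s^3 - 6*s^2 - 16*s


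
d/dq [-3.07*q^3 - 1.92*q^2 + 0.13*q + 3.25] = -9.21*q^2 - 3.84*q + 0.13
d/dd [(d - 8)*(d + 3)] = 2*d - 5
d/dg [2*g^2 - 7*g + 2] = 4*g - 7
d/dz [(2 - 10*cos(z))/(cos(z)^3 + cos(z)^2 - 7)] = -2*(11*cos(z)/2 + cos(2*z) + 5*cos(3*z)/2 + 36)*sin(z)/(cos(z)^3 + cos(z)^2 - 7)^2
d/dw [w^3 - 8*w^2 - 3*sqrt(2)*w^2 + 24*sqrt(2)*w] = 3*w^2 - 16*w - 6*sqrt(2)*w + 24*sqrt(2)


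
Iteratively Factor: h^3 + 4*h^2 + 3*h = (h)*(h^2 + 4*h + 3) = h*(h + 3)*(h + 1)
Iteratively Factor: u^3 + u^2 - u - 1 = (u + 1)*(u^2 - 1) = (u - 1)*(u + 1)*(u + 1)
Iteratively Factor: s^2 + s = (s + 1)*(s)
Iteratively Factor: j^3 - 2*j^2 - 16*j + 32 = (j + 4)*(j^2 - 6*j + 8) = (j - 2)*(j + 4)*(j - 4)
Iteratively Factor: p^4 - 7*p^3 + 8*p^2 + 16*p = (p - 4)*(p^3 - 3*p^2 - 4*p) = p*(p - 4)*(p^2 - 3*p - 4) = p*(p - 4)^2*(p + 1)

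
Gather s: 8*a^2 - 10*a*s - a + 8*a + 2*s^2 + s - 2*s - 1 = 8*a^2 + 7*a + 2*s^2 + s*(-10*a - 1) - 1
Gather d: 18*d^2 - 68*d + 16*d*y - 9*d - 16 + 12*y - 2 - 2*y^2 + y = 18*d^2 + d*(16*y - 77) - 2*y^2 + 13*y - 18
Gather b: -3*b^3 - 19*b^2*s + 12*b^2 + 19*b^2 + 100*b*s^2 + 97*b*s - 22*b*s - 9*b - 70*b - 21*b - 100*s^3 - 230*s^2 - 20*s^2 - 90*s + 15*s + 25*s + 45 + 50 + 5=-3*b^3 + b^2*(31 - 19*s) + b*(100*s^2 + 75*s - 100) - 100*s^3 - 250*s^2 - 50*s + 100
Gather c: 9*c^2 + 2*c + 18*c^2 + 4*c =27*c^2 + 6*c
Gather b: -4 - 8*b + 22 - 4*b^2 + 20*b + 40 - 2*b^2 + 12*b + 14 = -6*b^2 + 24*b + 72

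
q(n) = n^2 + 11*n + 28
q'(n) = 2*n + 11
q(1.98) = 53.70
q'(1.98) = 14.96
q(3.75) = 83.31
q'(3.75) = 18.50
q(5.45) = 117.65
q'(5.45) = 21.90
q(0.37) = 32.21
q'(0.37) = 11.74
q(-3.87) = 0.41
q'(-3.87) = 3.26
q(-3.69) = 1.03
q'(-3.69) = 3.62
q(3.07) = 71.19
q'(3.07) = 17.14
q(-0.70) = 20.79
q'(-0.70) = 9.60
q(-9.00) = 10.00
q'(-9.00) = -7.00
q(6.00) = 130.00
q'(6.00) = 23.00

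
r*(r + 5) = r^2 + 5*r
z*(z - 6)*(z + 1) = z^3 - 5*z^2 - 6*z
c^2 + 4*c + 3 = (c + 1)*(c + 3)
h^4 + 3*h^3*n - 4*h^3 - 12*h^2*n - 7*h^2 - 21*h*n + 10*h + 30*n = (h - 5)*(h - 1)*(h + 2)*(h + 3*n)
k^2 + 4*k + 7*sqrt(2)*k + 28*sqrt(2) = (k + 4)*(k + 7*sqrt(2))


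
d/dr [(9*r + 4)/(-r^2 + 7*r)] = (9*r^2 + 8*r - 28)/(r^2*(r^2 - 14*r + 49))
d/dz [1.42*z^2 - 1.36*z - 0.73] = 2.84*z - 1.36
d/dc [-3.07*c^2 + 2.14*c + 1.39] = 2.14 - 6.14*c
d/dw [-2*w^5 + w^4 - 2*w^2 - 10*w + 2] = -10*w^4 + 4*w^3 - 4*w - 10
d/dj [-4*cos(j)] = 4*sin(j)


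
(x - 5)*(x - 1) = x^2 - 6*x + 5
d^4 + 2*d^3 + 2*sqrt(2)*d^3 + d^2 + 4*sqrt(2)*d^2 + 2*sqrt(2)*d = d*(d + 1)^2*(d + 2*sqrt(2))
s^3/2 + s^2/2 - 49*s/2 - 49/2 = (s/2 + 1/2)*(s - 7)*(s + 7)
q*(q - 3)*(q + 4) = q^3 + q^2 - 12*q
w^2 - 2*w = w*(w - 2)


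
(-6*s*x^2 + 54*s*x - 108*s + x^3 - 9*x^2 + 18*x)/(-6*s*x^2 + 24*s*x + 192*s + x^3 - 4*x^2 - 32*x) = (x^2 - 9*x + 18)/(x^2 - 4*x - 32)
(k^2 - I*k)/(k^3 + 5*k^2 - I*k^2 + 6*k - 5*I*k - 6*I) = k/(k^2 + 5*k + 6)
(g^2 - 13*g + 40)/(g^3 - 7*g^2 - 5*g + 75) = (g - 8)/(g^2 - 2*g - 15)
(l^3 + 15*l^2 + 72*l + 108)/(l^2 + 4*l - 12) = (l^2 + 9*l + 18)/(l - 2)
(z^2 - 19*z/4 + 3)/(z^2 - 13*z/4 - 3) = (4*z - 3)/(4*z + 3)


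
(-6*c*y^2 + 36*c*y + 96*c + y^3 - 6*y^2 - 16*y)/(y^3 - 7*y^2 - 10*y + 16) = (-6*c + y)/(y - 1)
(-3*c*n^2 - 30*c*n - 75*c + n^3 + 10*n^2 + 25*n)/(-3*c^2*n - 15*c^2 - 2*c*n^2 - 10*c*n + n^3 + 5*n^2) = (n + 5)/(c + n)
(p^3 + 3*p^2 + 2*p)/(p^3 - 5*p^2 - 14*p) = (p + 1)/(p - 7)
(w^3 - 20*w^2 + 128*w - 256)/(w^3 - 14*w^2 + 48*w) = (w^2 - 12*w + 32)/(w*(w - 6))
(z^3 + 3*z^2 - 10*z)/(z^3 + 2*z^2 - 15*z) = (z - 2)/(z - 3)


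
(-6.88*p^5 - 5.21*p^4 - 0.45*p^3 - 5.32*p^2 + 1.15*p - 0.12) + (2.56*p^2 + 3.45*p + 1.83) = -6.88*p^5 - 5.21*p^4 - 0.45*p^3 - 2.76*p^2 + 4.6*p + 1.71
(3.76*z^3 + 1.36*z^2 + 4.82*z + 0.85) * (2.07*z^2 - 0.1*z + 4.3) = 7.7832*z^5 + 2.4392*z^4 + 26.0094*z^3 + 7.1255*z^2 + 20.641*z + 3.655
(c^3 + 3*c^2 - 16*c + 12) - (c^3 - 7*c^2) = 10*c^2 - 16*c + 12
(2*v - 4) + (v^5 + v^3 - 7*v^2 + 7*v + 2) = v^5 + v^3 - 7*v^2 + 9*v - 2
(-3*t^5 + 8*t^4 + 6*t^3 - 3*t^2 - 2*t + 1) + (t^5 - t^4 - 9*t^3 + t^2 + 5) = -2*t^5 + 7*t^4 - 3*t^3 - 2*t^2 - 2*t + 6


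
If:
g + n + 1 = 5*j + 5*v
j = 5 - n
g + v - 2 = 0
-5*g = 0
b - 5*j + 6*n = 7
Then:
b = -91/3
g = 0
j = -2/3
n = 17/3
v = 2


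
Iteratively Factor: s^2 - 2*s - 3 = (s - 3)*(s + 1)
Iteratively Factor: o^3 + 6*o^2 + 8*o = (o)*(o^2 + 6*o + 8) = o*(o + 4)*(o + 2)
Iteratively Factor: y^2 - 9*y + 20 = (y - 5)*(y - 4)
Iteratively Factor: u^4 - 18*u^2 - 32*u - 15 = (u + 3)*(u^3 - 3*u^2 - 9*u - 5) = (u - 5)*(u + 3)*(u^2 + 2*u + 1) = (u - 5)*(u + 1)*(u + 3)*(u + 1)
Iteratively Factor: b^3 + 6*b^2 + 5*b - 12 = (b - 1)*(b^2 + 7*b + 12) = (b - 1)*(b + 3)*(b + 4)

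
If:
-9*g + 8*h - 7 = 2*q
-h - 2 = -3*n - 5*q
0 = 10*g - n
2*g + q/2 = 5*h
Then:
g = 367/71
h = -72/71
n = 3670/71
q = -2188/71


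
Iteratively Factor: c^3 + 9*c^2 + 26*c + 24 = (c + 3)*(c^2 + 6*c + 8) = (c + 3)*(c + 4)*(c + 2)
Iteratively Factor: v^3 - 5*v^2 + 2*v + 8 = (v + 1)*(v^2 - 6*v + 8) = (v - 2)*(v + 1)*(v - 4)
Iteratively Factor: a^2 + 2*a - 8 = (a - 2)*(a + 4)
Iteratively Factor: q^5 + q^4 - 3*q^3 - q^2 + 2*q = (q + 1)*(q^4 - 3*q^2 + 2*q) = (q - 1)*(q + 1)*(q^3 + q^2 - 2*q) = (q - 1)*(q + 1)*(q + 2)*(q^2 - q) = (q - 1)^2*(q + 1)*(q + 2)*(q)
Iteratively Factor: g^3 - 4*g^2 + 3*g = (g - 1)*(g^2 - 3*g) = (g - 3)*(g - 1)*(g)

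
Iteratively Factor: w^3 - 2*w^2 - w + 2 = (w - 1)*(w^2 - w - 2) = (w - 1)*(w + 1)*(w - 2)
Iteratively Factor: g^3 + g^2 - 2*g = (g + 2)*(g^2 - g) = g*(g + 2)*(g - 1)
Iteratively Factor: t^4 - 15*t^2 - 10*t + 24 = (t + 3)*(t^3 - 3*t^2 - 6*t + 8) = (t + 2)*(t + 3)*(t^2 - 5*t + 4) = (t - 1)*(t + 2)*(t + 3)*(t - 4)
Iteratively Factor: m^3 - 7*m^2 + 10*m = (m - 5)*(m^2 - 2*m) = m*(m - 5)*(m - 2)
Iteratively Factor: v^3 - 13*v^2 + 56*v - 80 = (v - 4)*(v^2 - 9*v + 20) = (v - 4)^2*(v - 5)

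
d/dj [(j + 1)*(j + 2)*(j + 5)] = 3*j^2 + 16*j + 17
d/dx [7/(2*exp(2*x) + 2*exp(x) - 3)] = (-28*exp(x) - 14)*exp(x)/(2*exp(2*x) + 2*exp(x) - 3)^2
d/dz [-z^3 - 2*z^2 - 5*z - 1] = -3*z^2 - 4*z - 5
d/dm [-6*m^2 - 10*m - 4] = -12*m - 10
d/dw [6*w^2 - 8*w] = 12*w - 8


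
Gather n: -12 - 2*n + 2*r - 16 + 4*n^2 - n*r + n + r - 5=4*n^2 + n*(-r - 1) + 3*r - 33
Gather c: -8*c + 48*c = 40*c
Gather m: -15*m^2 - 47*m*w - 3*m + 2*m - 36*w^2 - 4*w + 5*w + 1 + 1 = -15*m^2 + m*(-47*w - 1) - 36*w^2 + w + 2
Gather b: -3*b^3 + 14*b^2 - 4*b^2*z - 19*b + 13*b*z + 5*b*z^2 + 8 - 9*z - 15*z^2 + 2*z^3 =-3*b^3 + b^2*(14 - 4*z) + b*(5*z^2 + 13*z - 19) + 2*z^3 - 15*z^2 - 9*z + 8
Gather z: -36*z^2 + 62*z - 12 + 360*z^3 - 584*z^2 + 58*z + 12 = 360*z^3 - 620*z^2 + 120*z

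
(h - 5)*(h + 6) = h^2 + h - 30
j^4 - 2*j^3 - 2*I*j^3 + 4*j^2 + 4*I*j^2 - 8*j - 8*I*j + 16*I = (j - 2)*(j - 2*I)^2*(j + 2*I)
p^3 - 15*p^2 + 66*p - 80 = (p - 8)*(p - 5)*(p - 2)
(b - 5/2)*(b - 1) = b^2 - 7*b/2 + 5/2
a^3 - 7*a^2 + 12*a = a*(a - 4)*(a - 3)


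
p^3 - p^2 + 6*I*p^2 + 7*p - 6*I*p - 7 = (p - 1)*(p - I)*(p + 7*I)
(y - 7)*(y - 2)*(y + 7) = y^3 - 2*y^2 - 49*y + 98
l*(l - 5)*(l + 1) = l^3 - 4*l^2 - 5*l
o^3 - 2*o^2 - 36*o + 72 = (o - 6)*(o - 2)*(o + 6)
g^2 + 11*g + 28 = (g + 4)*(g + 7)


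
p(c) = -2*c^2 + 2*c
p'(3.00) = -10.00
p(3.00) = -12.00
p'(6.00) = -22.00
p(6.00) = -60.00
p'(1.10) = -2.40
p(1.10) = -0.22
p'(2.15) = -6.60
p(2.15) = -4.94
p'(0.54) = -0.16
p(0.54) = 0.50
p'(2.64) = -8.56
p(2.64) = -8.66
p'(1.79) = -5.16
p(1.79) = -2.83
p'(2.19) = -6.76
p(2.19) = -5.21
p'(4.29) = -15.16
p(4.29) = -28.23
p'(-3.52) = 16.08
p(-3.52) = -31.82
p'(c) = 2 - 4*c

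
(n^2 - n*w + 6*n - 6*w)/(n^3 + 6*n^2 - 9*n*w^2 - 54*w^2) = (-n + w)/(-n^2 + 9*w^2)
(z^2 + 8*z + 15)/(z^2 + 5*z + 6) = (z + 5)/(z + 2)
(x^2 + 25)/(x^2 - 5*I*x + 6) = (x^2 + 25)/(x^2 - 5*I*x + 6)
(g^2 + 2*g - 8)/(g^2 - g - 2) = (g + 4)/(g + 1)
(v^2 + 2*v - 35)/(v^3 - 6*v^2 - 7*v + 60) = (v + 7)/(v^2 - v - 12)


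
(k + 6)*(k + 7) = k^2 + 13*k + 42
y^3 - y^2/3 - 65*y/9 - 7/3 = (y - 3)*(y + 1/3)*(y + 7/3)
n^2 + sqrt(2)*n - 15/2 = (n - 3*sqrt(2)/2)*(n + 5*sqrt(2)/2)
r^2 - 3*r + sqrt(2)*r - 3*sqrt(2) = (r - 3)*(r + sqrt(2))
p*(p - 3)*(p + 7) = p^3 + 4*p^2 - 21*p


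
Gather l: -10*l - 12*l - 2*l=-24*l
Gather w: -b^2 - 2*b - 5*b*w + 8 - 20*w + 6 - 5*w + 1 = -b^2 - 2*b + w*(-5*b - 25) + 15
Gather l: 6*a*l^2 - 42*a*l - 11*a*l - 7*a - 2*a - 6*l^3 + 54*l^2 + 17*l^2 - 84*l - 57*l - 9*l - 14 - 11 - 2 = -9*a - 6*l^3 + l^2*(6*a + 71) + l*(-53*a - 150) - 27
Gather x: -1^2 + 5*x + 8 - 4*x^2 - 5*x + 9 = 16 - 4*x^2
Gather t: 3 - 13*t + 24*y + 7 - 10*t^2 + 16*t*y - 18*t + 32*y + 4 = -10*t^2 + t*(16*y - 31) + 56*y + 14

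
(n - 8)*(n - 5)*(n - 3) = n^3 - 16*n^2 + 79*n - 120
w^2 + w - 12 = (w - 3)*(w + 4)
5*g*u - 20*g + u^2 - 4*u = (5*g + u)*(u - 4)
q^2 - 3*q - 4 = (q - 4)*(q + 1)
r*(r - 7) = r^2 - 7*r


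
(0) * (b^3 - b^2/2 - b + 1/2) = 0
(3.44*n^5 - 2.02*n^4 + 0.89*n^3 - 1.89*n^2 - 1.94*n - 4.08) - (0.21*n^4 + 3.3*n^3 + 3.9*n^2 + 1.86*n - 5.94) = 3.44*n^5 - 2.23*n^4 - 2.41*n^3 - 5.79*n^2 - 3.8*n + 1.86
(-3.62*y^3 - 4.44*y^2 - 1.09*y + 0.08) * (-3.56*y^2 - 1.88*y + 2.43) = 12.8872*y^5 + 22.612*y^4 + 3.431*y^3 - 9.0248*y^2 - 2.7991*y + 0.1944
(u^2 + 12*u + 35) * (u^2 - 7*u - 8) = u^4 + 5*u^3 - 57*u^2 - 341*u - 280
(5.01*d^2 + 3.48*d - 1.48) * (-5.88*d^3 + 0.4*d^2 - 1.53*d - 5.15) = -29.4588*d^5 - 18.4584*d^4 + 2.4291*d^3 - 31.7179*d^2 - 15.6576*d + 7.622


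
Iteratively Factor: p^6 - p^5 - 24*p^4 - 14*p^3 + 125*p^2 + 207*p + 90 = (p - 3)*(p^5 + 2*p^4 - 18*p^3 - 68*p^2 - 79*p - 30) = (p - 3)*(p + 1)*(p^4 + p^3 - 19*p^2 - 49*p - 30) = (p - 5)*(p - 3)*(p + 1)*(p^3 + 6*p^2 + 11*p + 6) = (p - 5)*(p - 3)*(p + 1)^2*(p^2 + 5*p + 6) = (p - 5)*(p - 3)*(p + 1)^2*(p + 2)*(p + 3)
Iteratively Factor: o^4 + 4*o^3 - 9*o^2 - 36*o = (o - 3)*(o^3 + 7*o^2 + 12*o) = (o - 3)*(o + 4)*(o^2 + 3*o) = o*(o - 3)*(o + 4)*(o + 3)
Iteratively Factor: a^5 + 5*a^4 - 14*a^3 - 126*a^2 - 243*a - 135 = (a + 3)*(a^4 + 2*a^3 - 20*a^2 - 66*a - 45) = (a + 3)^2*(a^3 - a^2 - 17*a - 15) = (a + 1)*(a + 3)^2*(a^2 - 2*a - 15) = (a + 1)*(a + 3)^3*(a - 5)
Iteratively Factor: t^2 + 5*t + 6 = (t + 2)*(t + 3)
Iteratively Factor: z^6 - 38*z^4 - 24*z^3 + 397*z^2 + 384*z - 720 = (z - 4)*(z^5 + 4*z^4 - 22*z^3 - 112*z^2 - 51*z + 180) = (z - 4)*(z + 3)*(z^4 + z^3 - 25*z^2 - 37*z + 60) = (z - 5)*(z - 4)*(z + 3)*(z^3 + 6*z^2 + 5*z - 12) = (z - 5)*(z - 4)*(z - 1)*(z + 3)*(z^2 + 7*z + 12) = (z - 5)*(z - 4)*(z - 1)*(z + 3)*(z + 4)*(z + 3)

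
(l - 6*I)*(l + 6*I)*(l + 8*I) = l^3 + 8*I*l^2 + 36*l + 288*I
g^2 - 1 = (g - 1)*(g + 1)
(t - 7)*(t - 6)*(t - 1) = t^3 - 14*t^2 + 55*t - 42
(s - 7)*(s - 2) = s^2 - 9*s + 14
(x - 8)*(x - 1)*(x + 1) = x^3 - 8*x^2 - x + 8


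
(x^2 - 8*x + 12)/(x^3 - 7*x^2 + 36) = (x - 2)/(x^2 - x - 6)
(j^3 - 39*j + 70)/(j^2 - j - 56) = (j^2 - 7*j + 10)/(j - 8)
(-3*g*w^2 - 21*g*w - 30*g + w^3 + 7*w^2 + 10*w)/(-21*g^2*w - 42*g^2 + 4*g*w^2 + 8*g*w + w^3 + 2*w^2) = (w + 5)/(7*g + w)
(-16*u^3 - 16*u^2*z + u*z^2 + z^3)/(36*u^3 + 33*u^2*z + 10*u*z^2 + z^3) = (-4*u^2 - 3*u*z + z^2)/(9*u^2 + 6*u*z + z^2)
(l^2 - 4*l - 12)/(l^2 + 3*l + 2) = (l - 6)/(l + 1)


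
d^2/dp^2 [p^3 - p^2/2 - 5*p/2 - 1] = 6*p - 1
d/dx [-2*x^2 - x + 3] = -4*x - 1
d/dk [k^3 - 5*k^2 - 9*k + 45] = 3*k^2 - 10*k - 9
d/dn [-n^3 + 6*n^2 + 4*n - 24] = -3*n^2 + 12*n + 4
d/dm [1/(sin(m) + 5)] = -cos(m)/(sin(m) + 5)^2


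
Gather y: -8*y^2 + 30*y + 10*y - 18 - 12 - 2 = -8*y^2 + 40*y - 32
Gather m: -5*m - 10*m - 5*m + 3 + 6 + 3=12 - 20*m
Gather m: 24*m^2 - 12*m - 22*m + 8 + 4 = 24*m^2 - 34*m + 12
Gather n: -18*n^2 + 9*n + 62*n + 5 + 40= -18*n^2 + 71*n + 45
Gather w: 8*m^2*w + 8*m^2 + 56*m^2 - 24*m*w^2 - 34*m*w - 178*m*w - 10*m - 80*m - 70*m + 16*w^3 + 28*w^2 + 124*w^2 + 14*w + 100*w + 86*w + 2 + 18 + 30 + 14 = 64*m^2 - 160*m + 16*w^3 + w^2*(152 - 24*m) + w*(8*m^2 - 212*m + 200) + 64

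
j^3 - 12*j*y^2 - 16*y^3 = (j - 4*y)*(j + 2*y)^2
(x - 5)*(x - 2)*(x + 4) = x^3 - 3*x^2 - 18*x + 40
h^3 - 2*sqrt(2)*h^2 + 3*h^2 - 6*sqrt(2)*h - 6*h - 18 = (h + 3)*(h - 3*sqrt(2))*(h + sqrt(2))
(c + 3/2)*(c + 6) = c^2 + 15*c/2 + 9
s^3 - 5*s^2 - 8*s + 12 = (s - 6)*(s - 1)*(s + 2)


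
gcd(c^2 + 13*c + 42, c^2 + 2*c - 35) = c + 7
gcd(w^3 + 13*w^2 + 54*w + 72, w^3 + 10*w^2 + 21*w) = w + 3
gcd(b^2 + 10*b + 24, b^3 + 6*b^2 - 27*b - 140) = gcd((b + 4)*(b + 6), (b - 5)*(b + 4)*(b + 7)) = b + 4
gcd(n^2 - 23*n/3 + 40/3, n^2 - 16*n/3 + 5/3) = n - 5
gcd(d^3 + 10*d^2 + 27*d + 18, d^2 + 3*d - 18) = d + 6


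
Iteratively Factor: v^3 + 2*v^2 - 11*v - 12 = (v + 4)*(v^2 - 2*v - 3) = (v + 1)*(v + 4)*(v - 3)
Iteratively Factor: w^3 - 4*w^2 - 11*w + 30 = (w - 2)*(w^2 - 2*w - 15) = (w - 5)*(w - 2)*(w + 3)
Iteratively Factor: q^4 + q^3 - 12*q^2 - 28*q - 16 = (q + 2)*(q^3 - q^2 - 10*q - 8) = (q + 2)^2*(q^2 - 3*q - 4) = (q + 1)*(q + 2)^2*(q - 4)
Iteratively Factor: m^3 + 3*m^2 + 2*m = (m)*(m^2 + 3*m + 2) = m*(m + 2)*(m + 1)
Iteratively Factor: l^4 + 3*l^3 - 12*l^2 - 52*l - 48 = (l + 2)*(l^3 + l^2 - 14*l - 24) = (l + 2)^2*(l^2 - l - 12) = (l + 2)^2*(l + 3)*(l - 4)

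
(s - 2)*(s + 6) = s^2 + 4*s - 12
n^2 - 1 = (n - 1)*(n + 1)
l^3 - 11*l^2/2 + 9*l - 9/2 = (l - 3)*(l - 3/2)*(l - 1)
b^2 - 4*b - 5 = (b - 5)*(b + 1)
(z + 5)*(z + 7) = z^2 + 12*z + 35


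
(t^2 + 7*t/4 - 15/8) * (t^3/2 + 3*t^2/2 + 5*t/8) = t^5/2 + 19*t^4/8 + 37*t^3/16 - 55*t^2/32 - 75*t/64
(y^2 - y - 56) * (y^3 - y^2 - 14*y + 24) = y^5 - 2*y^4 - 69*y^3 + 94*y^2 + 760*y - 1344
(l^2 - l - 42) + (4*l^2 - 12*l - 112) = 5*l^2 - 13*l - 154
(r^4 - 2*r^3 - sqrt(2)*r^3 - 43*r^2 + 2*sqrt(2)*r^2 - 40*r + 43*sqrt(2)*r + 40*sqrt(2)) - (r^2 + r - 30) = r^4 - 2*r^3 - sqrt(2)*r^3 - 44*r^2 + 2*sqrt(2)*r^2 - 41*r + 43*sqrt(2)*r + 30 + 40*sqrt(2)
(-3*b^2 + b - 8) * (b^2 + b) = -3*b^4 - 2*b^3 - 7*b^2 - 8*b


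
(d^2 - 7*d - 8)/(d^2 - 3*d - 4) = (d - 8)/(d - 4)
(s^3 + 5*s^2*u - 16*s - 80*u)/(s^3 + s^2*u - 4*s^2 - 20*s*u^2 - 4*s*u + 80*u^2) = (s + 4)/(s - 4*u)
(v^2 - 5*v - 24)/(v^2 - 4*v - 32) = (v + 3)/(v + 4)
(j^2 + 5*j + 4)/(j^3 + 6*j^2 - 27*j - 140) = (j + 1)/(j^2 + 2*j - 35)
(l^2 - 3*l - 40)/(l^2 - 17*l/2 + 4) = 2*(l + 5)/(2*l - 1)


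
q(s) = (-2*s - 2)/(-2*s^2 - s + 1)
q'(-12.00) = -0.00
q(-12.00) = -0.08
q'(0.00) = -4.00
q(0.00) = -2.00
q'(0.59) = -123.46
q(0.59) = 11.11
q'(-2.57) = -0.11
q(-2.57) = -0.33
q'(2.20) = -0.35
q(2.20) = 0.59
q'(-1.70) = -0.21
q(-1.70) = -0.45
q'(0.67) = -34.60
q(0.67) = 5.88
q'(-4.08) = -0.05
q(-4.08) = -0.22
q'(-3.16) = -0.07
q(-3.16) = -0.27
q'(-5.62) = -0.03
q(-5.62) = -0.16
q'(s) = (-2*s - 2)*(4*s + 1)/(-2*s^2 - s + 1)^2 - 2/(-2*s^2 - s + 1)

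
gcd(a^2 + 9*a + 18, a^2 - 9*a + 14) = 1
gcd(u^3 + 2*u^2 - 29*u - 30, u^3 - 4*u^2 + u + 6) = u + 1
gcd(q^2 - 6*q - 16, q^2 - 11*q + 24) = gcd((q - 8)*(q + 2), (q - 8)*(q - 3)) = q - 8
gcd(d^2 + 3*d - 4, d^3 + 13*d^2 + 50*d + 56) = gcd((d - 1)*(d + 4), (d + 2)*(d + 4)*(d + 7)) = d + 4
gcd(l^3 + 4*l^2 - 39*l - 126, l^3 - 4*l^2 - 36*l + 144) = l - 6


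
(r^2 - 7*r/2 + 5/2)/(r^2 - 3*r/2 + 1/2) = (2*r - 5)/(2*r - 1)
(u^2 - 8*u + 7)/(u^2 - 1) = (u - 7)/(u + 1)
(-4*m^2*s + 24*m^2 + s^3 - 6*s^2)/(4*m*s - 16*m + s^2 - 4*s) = (-4*m^2*s + 24*m^2 + s^3 - 6*s^2)/(4*m*s - 16*m + s^2 - 4*s)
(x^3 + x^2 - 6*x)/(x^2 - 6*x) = (x^2 + x - 6)/(x - 6)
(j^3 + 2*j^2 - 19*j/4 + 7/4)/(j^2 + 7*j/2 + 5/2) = (4*j^3 + 8*j^2 - 19*j + 7)/(2*(2*j^2 + 7*j + 5))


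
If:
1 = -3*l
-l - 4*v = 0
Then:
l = -1/3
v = 1/12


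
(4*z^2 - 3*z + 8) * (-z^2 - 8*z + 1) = -4*z^4 - 29*z^3 + 20*z^2 - 67*z + 8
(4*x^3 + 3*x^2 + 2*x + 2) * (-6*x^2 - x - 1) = -24*x^5 - 22*x^4 - 19*x^3 - 17*x^2 - 4*x - 2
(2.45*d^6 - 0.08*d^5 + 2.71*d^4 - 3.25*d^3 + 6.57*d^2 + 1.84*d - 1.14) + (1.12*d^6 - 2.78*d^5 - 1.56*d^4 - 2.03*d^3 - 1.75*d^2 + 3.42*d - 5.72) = 3.57*d^6 - 2.86*d^5 + 1.15*d^4 - 5.28*d^3 + 4.82*d^2 + 5.26*d - 6.86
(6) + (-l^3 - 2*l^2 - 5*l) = -l^3 - 2*l^2 - 5*l + 6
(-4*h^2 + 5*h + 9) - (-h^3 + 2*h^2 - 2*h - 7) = h^3 - 6*h^2 + 7*h + 16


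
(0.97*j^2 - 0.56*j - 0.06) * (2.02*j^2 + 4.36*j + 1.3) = 1.9594*j^4 + 3.098*j^3 - 1.3018*j^2 - 0.9896*j - 0.078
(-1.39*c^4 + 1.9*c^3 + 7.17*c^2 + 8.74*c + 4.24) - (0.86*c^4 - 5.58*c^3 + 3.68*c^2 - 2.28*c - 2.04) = -2.25*c^4 + 7.48*c^3 + 3.49*c^2 + 11.02*c + 6.28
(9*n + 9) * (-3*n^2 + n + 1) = -27*n^3 - 18*n^2 + 18*n + 9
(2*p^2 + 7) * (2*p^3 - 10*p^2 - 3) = 4*p^5 - 20*p^4 + 14*p^3 - 76*p^2 - 21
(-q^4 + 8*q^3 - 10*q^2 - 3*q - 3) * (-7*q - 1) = 7*q^5 - 55*q^4 + 62*q^3 + 31*q^2 + 24*q + 3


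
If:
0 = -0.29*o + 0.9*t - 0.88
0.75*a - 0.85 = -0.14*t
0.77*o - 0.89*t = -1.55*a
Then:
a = 1.04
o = -1.55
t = 0.48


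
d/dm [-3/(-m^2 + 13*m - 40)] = 3*(13 - 2*m)/(m^2 - 13*m + 40)^2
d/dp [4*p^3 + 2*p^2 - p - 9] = 12*p^2 + 4*p - 1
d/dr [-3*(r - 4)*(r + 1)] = 9 - 6*r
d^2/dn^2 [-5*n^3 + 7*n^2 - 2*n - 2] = 14 - 30*n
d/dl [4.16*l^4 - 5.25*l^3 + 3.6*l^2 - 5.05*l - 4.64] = 16.64*l^3 - 15.75*l^2 + 7.2*l - 5.05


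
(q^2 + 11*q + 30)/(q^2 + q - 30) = (q + 5)/(q - 5)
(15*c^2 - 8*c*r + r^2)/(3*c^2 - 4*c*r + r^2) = (-5*c + r)/(-c + r)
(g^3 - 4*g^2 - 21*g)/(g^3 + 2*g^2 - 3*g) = (g - 7)/(g - 1)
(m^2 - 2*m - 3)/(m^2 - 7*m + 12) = (m + 1)/(m - 4)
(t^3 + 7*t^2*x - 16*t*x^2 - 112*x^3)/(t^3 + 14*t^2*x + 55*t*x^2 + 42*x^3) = (t^2 - 16*x^2)/(t^2 + 7*t*x + 6*x^2)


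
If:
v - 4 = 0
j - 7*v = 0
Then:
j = 28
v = 4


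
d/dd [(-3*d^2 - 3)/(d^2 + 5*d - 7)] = 3*(-5*d^2 + 16*d + 5)/(d^4 + 10*d^3 + 11*d^2 - 70*d + 49)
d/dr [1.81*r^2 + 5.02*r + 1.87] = 3.62*r + 5.02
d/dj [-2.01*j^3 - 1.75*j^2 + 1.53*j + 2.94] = -6.03*j^2 - 3.5*j + 1.53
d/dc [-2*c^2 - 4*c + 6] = -4*c - 4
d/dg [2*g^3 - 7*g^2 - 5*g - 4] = 6*g^2 - 14*g - 5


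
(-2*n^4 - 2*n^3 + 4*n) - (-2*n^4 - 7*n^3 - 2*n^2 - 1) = 5*n^3 + 2*n^2 + 4*n + 1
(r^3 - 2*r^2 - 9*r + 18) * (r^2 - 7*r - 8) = r^5 - 9*r^4 - 3*r^3 + 97*r^2 - 54*r - 144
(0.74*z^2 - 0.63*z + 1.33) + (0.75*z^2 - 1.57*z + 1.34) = 1.49*z^2 - 2.2*z + 2.67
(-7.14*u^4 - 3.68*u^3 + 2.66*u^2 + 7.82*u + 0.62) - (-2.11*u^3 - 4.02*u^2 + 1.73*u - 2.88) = -7.14*u^4 - 1.57*u^3 + 6.68*u^2 + 6.09*u + 3.5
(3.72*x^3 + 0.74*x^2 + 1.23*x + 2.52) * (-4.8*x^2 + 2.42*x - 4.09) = -17.856*x^5 + 5.4504*x^4 - 19.328*x^3 - 12.146*x^2 + 1.0677*x - 10.3068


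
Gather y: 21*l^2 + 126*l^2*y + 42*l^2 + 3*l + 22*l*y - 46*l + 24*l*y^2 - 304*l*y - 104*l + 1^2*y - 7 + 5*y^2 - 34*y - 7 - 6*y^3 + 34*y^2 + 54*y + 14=63*l^2 - 147*l - 6*y^3 + y^2*(24*l + 39) + y*(126*l^2 - 282*l + 21)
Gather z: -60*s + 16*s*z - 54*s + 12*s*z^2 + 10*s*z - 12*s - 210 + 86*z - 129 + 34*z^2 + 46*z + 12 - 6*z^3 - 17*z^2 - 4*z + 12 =-126*s - 6*z^3 + z^2*(12*s + 17) + z*(26*s + 128) - 315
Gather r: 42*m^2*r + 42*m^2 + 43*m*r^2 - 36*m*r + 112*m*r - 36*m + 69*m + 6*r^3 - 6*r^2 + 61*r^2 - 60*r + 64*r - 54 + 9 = 42*m^2 + 33*m + 6*r^3 + r^2*(43*m + 55) + r*(42*m^2 + 76*m + 4) - 45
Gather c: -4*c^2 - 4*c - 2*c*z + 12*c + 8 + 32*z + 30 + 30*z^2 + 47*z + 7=-4*c^2 + c*(8 - 2*z) + 30*z^2 + 79*z + 45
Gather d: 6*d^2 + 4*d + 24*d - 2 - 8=6*d^2 + 28*d - 10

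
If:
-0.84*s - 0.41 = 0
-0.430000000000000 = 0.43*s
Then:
No Solution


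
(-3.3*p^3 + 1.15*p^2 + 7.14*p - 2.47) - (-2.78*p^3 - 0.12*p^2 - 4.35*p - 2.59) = -0.52*p^3 + 1.27*p^2 + 11.49*p + 0.12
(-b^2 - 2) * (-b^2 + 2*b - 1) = b^4 - 2*b^3 + 3*b^2 - 4*b + 2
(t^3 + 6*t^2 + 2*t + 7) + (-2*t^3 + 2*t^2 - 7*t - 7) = -t^3 + 8*t^2 - 5*t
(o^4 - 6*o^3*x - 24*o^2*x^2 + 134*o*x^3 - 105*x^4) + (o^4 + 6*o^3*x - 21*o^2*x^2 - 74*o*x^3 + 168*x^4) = 2*o^4 - 45*o^2*x^2 + 60*o*x^3 + 63*x^4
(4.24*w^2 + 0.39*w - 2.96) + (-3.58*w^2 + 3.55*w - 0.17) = 0.66*w^2 + 3.94*w - 3.13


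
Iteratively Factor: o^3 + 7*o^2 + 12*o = (o + 4)*(o^2 + 3*o) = o*(o + 4)*(o + 3)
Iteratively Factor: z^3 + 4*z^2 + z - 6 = (z + 2)*(z^2 + 2*z - 3) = (z - 1)*(z + 2)*(z + 3)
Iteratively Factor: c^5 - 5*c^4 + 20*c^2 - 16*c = (c + 2)*(c^4 - 7*c^3 + 14*c^2 - 8*c) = c*(c + 2)*(c^3 - 7*c^2 + 14*c - 8) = c*(c - 4)*(c + 2)*(c^2 - 3*c + 2) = c*(c - 4)*(c - 2)*(c + 2)*(c - 1)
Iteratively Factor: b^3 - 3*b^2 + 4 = (b + 1)*(b^2 - 4*b + 4) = (b - 2)*(b + 1)*(b - 2)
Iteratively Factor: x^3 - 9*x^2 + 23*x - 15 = (x - 5)*(x^2 - 4*x + 3) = (x - 5)*(x - 1)*(x - 3)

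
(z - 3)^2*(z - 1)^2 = z^4 - 8*z^3 + 22*z^2 - 24*z + 9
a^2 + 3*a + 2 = (a + 1)*(a + 2)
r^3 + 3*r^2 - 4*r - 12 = (r - 2)*(r + 2)*(r + 3)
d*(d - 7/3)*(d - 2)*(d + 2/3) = d^4 - 11*d^3/3 + 16*d^2/9 + 28*d/9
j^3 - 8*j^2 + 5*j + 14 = (j - 7)*(j - 2)*(j + 1)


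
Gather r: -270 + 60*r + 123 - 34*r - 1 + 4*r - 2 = 30*r - 150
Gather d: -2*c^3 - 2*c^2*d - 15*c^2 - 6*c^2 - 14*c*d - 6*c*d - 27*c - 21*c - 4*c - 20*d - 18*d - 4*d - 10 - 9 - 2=-2*c^3 - 21*c^2 - 52*c + d*(-2*c^2 - 20*c - 42) - 21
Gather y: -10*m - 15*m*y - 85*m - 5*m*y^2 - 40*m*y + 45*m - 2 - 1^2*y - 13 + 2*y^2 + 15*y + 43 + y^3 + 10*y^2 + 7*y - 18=-50*m + y^3 + y^2*(12 - 5*m) + y*(21 - 55*m) + 10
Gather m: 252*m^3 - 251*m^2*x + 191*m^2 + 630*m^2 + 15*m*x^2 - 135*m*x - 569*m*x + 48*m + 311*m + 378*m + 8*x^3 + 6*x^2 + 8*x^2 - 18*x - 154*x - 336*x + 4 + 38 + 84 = 252*m^3 + m^2*(821 - 251*x) + m*(15*x^2 - 704*x + 737) + 8*x^3 + 14*x^2 - 508*x + 126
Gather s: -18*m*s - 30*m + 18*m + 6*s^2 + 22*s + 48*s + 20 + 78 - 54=-12*m + 6*s^2 + s*(70 - 18*m) + 44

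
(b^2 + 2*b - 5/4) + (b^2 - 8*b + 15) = 2*b^2 - 6*b + 55/4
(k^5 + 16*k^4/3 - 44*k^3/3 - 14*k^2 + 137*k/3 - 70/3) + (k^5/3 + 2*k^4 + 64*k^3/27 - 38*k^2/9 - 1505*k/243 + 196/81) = 4*k^5/3 + 22*k^4/3 - 332*k^3/27 - 164*k^2/9 + 9592*k/243 - 1694/81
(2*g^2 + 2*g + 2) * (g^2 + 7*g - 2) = 2*g^4 + 16*g^3 + 12*g^2 + 10*g - 4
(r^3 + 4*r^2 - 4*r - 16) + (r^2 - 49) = r^3 + 5*r^2 - 4*r - 65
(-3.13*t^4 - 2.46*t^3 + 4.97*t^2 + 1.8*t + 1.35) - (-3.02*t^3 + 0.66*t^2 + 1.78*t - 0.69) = -3.13*t^4 + 0.56*t^3 + 4.31*t^2 + 0.02*t + 2.04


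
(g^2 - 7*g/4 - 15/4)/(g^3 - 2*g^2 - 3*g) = (g + 5/4)/(g*(g + 1))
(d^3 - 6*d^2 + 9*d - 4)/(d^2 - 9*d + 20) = (d^2 - 2*d + 1)/(d - 5)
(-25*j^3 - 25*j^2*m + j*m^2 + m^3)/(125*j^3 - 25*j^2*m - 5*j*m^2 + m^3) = (-j - m)/(5*j - m)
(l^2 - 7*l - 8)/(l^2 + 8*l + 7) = (l - 8)/(l + 7)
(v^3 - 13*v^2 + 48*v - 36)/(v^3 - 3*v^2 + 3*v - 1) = (v^2 - 12*v + 36)/(v^2 - 2*v + 1)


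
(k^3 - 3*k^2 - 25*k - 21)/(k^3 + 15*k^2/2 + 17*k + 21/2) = 2*(k - 7)/(2*k + 7)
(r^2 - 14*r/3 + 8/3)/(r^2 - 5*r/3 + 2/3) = (r - 4)/(r - 1)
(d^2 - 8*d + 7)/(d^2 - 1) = (d - 7)/(d + 1)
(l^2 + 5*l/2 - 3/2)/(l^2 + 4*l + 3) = (l - 1/2)/(l + 1)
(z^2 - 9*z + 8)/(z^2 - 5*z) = (z^2 - 9*z + 8)/(z*(z - 5))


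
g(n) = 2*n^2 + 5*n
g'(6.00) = 29.00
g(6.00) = 102.00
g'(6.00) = 29.00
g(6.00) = 102.00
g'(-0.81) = 1.76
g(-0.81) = -2.74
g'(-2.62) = -5.48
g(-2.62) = 0.63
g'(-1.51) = -1.04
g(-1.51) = -2.99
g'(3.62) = 19.48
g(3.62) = 44.31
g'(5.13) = 25.52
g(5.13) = 78.28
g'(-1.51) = -1.04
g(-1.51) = -2.99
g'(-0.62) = 2.52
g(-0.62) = -2.33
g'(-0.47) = 3.12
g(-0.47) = -1.91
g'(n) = 4*n + 5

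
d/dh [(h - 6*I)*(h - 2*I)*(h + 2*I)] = 3*h^2 - 12*I*h + 4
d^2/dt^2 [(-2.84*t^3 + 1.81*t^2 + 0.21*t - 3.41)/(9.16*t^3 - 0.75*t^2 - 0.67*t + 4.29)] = (264.716672*t^6 + 1.14316800000006*t^5 - 2036.202048*t^4 - 640.773904*t^3 + 98.951556*t^2 + 484.17138*t + 42.8252)/(768.575296*t^9 - 188.7876*t^8 - 153.192756*t^7 + 1107.060597*t^6 - 165.628653*t^5 - 151.742178*t^4 + 518.378255*t^3 - 35.631882*t^2 - 36.992241*t + 78.953589)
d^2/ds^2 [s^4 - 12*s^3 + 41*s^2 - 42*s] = 12*s^2 - 72*s + 82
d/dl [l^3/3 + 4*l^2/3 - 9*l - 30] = l^2 + 8*l/3 - 9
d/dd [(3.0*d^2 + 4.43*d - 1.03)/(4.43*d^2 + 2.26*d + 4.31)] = (-12.8449*d^2 + 34.9858*d + 21.4211)/(19.6249*d^4 + 20.0236*d^3 + 43.2942*d^2 + 19.4812*d + 18.5761)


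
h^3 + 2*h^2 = h^2*(h + 2)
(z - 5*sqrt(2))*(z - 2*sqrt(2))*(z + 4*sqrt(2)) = z^3 - 3*sqrt(2)*z^2 - 36*z + 80*sqrt(2)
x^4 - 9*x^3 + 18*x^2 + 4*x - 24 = (x - 6)*(x - 2)^2*(x + 1)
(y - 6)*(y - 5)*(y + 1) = y^3 - 10*y^2 + 19*y + 30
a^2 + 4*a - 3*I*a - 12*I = (a + 4)*(a - 3*I)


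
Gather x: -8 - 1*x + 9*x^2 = 9*x^2 - x - 8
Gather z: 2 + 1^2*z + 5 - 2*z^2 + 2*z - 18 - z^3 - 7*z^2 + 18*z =-z^3 - 9*z^2 + 21*z - 11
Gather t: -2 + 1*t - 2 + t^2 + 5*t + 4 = t^2 + 6*t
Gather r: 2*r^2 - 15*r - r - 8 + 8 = 2*r^2 - 16*r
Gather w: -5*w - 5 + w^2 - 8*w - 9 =w^2 - 13*w - 14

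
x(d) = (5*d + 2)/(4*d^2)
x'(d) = 5/(4*d^2) - (5*d + 2)/(2*d^3) = (-5*d - 4)/(4*d^3)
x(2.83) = 0.50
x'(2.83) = -0.20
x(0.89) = 2.04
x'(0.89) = -3.00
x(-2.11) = -0.48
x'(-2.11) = -0.17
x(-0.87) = -0.78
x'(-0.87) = -0.13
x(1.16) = 1.45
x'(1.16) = -1.57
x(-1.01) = -0.75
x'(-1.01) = -0.25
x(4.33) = 0.32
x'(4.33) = -0.08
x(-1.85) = -0.53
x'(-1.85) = -0.21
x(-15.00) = -0.08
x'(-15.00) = -0.00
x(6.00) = 0.22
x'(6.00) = -0.04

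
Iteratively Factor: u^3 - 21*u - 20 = (u - 5)*(u^2 + 5*u + 4) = (u - 5)*(u + 1)*(u + 4)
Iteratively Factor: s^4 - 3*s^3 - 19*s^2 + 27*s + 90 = (s - 3)*(s^3 - 19*s - 30) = (s - 3)*(s + 2)*(s^2 - 2*s - 15) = (s - 5)*(s - 3)*(s + 2)*(s + 3)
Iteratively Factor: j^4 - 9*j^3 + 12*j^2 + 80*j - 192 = (j + 3)*(j^3 - 12*j^2 + 48*j - 64) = (j - 4)*(j + 3)*(j^2 - 8*j + 16) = (j - 4)^2*(j + 3)*(j - 4)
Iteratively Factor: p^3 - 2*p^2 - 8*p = (p + 2)*(p^2 - 4*p) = p*(p + 2)*(p - 4)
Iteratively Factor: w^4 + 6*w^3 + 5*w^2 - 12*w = (w)*(w^3 + 6*w^2 + 5*w - 12) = w*(w + 3)*(w^2 + 3*w - 4) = w*(w + 3)*(w + 4)*(w - 1)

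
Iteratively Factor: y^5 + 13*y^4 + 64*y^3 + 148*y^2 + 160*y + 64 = (y + 4)*(y^4 + 9*y^3 + 28*y^2 + 36*y + 16) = (y + 2)*(y + 4)*(y^3 + 7*y^2 + 14*y + 8) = (y + 1)*(y + 2)*(y + 4)*(y^2 + 6*y + 8) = (y + 1)*(y + 2)^2*(y + 4)*(y + 4)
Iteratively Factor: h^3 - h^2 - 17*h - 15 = (h - 5)*(h^2 + 4*h + 3) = (h - 5)*(h + 3)*(h + 1)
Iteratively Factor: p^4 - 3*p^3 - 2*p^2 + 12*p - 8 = (p - 2)*(p^3 - p^2 - 4*p + 4) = (p - 2)*(p - 1)*(p^2 - 4) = (p - 2)^2*(p - 1)*(p + 2)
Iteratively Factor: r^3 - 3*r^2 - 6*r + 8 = (r + 2)*(r^2 - 5*r + 4) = (r - 1)*(r + 2)*(r - 4)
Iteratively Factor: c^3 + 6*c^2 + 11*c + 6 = (c + 2)*(c^2 + 4*c + 3) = (c + 2)*(c + 3)*(c + 1)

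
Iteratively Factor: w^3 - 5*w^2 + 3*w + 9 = (w + 1)*(w^2 - 6*w + 9) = (w - 3)*(w + 1)*(w - 3)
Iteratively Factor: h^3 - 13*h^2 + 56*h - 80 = (h - 4)*(h^2 - 9*h + 20) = (h - 5)*(h - 4)*(h - 4)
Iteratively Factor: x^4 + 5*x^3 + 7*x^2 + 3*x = (x)*(x^3 + 5*x^2 + 7*x + 3) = x*(x + 1)*(x^2 + 4*x + 3) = x*(x + 1)^2*(x + 3)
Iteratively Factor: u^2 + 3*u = (u + 3)*(u)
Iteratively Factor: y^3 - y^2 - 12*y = (y)*(y^2 - y - 12) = y*(y + 3)*(y - 4)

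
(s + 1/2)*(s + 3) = s^2 + 7*s/2 + 3/2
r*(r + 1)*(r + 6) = r^3 + 7*r^2 + 6*r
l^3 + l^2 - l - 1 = (l - 1)*(l + 1)^2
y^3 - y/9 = y*(y - 1/3)*(y + 1/3)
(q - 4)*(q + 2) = q^2 - 2*q - 8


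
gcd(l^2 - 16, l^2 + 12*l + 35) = 1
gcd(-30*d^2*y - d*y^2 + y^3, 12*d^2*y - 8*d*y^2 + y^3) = -6*d*y + y^2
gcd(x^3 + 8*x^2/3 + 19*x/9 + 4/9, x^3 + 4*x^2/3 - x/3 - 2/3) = x + 1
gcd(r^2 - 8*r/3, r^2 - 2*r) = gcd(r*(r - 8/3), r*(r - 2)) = r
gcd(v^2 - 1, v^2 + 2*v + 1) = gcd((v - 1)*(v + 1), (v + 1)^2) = v + 1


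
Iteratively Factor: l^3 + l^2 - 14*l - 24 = (l + 3)*(l^2 - 2*l - 8) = (l - 4)*(l + 3)*(l + 2)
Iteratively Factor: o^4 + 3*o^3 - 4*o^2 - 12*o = (o)*(o^3 + 3*o^2 - 4*o - 12) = o*(o - 2)*(o^2 + 5*o + 6) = o*(o - 2)*(o + 2)*(o + 3)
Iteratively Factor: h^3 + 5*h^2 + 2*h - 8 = (h - 1)*(h^2 + 6*h + 8) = (h - 1)*(h + 4)*(h + 2)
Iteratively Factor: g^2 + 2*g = (g + 2)*(g)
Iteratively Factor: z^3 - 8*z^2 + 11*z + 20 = (z + 1)*(z^2 - 9*z + 20) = (z - 5)*(z + 1)*(z - 4)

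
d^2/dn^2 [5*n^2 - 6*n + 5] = 10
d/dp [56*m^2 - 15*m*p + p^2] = -15*m + 2*p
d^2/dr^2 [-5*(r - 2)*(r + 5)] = -10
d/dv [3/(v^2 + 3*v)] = 3*(-2*v - 3)/(v^2*(v + 3)^2)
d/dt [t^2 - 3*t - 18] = 2*t - 3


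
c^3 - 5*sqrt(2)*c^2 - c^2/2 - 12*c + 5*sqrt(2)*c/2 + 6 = (c - 1/2)*(c - 6*sqrt(2))*(c + sqrt(2))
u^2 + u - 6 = (u - 2)*(u + 3)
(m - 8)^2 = m^2 - 16*m + 64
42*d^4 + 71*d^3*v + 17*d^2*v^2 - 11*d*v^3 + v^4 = (-7*d + v)*(-6*d + v)*(d + v)^2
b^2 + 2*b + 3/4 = (b + 1/2)*(b + 3/2)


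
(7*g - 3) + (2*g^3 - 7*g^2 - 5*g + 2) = 2*g^3 - 7*g^2 + 2*g - 1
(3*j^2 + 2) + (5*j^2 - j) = 8*j^2 - j + 2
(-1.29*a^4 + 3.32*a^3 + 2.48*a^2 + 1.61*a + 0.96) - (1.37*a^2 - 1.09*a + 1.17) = -1.29*a^4 + 3.32*a^3 + 1.11*a^2 + 2.7*a - 0.21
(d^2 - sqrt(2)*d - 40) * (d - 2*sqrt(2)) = d^3 - 3*sqrt(2)*d^2 - 36*d + 80*sqrt(2)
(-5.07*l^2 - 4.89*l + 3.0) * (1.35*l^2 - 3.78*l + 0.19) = -6.8445*l^4 + 12.5631*l^3 + 21.5709*l^2 - 12.2691*l + 0.57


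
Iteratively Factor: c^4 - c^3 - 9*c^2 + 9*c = (c + 3)*(c^3 - 4*c^2 + 3*c) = (c - 1)*(c + 3)*(c^2 - 3*c) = (c - 3)*(c - 1)*(c + 3)*(c)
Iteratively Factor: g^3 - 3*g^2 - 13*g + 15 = (g - 5)*(g^2 + 2*g - 3) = (g - 5)*(g + 3)*(g - 1)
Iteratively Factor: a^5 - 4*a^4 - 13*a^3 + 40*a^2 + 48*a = (a - 4)*(a^4 - 13*a^2 - 12*a) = (a - 4)*(a + 1)*(a^3 - a^2 - 12*a) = (a - 4)*(a + 1)*(a + 3)*(a^2 - 4*a) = (a - 4)^2*(a + 1)*(a + 3)*(a)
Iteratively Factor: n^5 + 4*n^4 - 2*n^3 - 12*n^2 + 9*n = (n - 1)*(n^4 + 5*n^3 + 3*n^2 - 9*n) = (n - 1)*(n + 3)*(n^3 + 2*n^2 - 3*n) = n*(n - 1)*(n + 3)*(n^2 + 2*n - 3) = n*(n - 1)^2*(n + 3)*(n + 3)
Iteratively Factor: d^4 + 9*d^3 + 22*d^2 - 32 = (d + 4)*(d^3 + 5*d^2 + 2*d - 8) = (d - 1)*(d + 4)*(d^2 + 6*d + 8) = (d - 1)*(d + 2)*(d + 4)*(d + 4)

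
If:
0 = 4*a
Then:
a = 0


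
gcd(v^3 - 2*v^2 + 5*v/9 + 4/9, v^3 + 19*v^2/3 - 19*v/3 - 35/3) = 1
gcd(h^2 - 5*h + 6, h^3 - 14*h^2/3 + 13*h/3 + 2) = h^2 - 5*h + 6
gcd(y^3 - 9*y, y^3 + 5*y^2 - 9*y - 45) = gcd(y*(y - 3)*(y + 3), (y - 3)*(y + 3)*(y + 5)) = y^2 - 9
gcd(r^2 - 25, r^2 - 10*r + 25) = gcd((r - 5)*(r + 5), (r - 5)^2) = r - 5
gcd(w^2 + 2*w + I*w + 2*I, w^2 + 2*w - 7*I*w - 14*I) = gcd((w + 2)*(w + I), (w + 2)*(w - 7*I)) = w + 2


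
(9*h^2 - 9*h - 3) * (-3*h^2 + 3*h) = -27*h^4 + 54*h^3 - 18*h^2 - 9*h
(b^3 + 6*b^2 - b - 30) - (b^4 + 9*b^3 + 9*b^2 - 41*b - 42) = -b^4 - 8*b^3 - 3*b^2 + 40*b + 12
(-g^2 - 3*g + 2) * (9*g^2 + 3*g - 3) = -9*g^4 - 30*g^3 + 12*g^2 + 15*g - 6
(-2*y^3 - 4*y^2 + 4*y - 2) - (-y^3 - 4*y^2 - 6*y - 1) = -y^3 + 10*y - 1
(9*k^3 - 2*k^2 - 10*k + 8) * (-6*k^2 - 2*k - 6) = -54*k^5 - 6*k^4 + 10*k^3 - 16*k^2 + 44*k - 48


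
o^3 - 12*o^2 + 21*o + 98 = (o - 7)^2*(o + 2)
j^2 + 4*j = j*(j + 4)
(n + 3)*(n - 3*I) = n^2 + 3*n - 3*I*n - 9*I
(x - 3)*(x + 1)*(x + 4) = x^3 + 2*x^2 - 11*x - 12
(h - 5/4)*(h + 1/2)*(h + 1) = h^3 + h^2/4 - 11*h/8 - 5/8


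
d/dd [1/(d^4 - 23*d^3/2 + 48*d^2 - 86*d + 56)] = 2*(-8*d^3 + 69*d^2 - 192*d + 172)/(2*d^4 - 23*d^3 + 96*d^2 - 172*d + 112)^2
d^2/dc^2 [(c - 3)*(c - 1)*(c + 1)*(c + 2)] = 12*c^2 - 6*c - 14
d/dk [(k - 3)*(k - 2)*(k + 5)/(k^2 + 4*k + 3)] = (k^4 + 8*k^3 + 28*k^2 - 60*k - 177)/(k^4 + 8*k^3 + 22*k^2 + 24*k + 9)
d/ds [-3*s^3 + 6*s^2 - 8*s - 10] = -9*s^2 + 12*s - 8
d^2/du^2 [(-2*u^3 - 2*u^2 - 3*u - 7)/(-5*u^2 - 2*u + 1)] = 2*(73*u^3 + 543*u^2 + 261*u + 71)/(125*u^6 + 150*u^5 - 15*u^4 - 52*u^3 + 3*u^2 + 6*u - 1)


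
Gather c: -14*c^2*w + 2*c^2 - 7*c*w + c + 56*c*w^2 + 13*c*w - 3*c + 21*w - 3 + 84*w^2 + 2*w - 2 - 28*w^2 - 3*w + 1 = c^2*(2 - 14*w) + c*(56*w^2 + 6*w - 2) + 56*w^2 + 20*w - 4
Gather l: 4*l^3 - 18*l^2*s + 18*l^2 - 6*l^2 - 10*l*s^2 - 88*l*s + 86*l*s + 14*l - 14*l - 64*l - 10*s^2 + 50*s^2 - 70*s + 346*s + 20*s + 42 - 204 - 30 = 4*l^3 + l^2*(12 - 18*s) + l*(-10*s^2 - 2*s - 64) + 40*s^2 + 296*s - 192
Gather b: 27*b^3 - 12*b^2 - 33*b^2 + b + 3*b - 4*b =27*b^3 - 45*b^2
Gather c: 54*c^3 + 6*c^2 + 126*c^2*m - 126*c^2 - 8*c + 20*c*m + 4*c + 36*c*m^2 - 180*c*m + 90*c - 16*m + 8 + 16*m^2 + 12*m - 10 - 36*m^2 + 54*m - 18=54*c^3 + c^2*(126*m - 120) + c*(36*m^2 - 160*m + 86) - 20*m^2 + 50*m - 20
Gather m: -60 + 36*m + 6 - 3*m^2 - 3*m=-3*m^2 + 33*m - 54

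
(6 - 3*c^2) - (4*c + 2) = -3*c^2 - 4*c + 4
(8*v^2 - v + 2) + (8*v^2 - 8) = 16*v^2 - v - 6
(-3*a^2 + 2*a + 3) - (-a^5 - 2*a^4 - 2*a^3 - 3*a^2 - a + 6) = a^5 + 2*a^4 + 2*a^3 + 3*a - 3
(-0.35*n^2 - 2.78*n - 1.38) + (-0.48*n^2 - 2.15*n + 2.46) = -0.83*n^2 - 4.93*n + 1.08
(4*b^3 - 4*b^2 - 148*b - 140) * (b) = 4*b^4 - 4*b^3 - 148*b^2 - 140*b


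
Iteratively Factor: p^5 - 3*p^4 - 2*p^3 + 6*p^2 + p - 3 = (p - 1)*(p^4 - 2*p^3 - 4*p^2 + 2*p + 3) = (p - 1)*(p + 1)*(p^3 - 3*p^2 - p + 3) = (p - 1)*(p + 1)^2*(p^2 - 4*p + 3) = (p - 1)^2*(p + 1)^2*(p - 3)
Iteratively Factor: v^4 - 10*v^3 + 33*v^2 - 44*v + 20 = (v - 5)*(v^3 - 5*v^2 + 8*v - 4) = (v - 5)*(v - 1)*(v^2 - 4*v + 4) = (v - 5)*(v - 2)*(v - 1)*(v - 2)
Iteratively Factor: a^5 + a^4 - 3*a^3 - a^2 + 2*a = (a + 1)*(a^4 - 3*a^2 + 2*a) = (a - 1)*(a + 1)*(a^3 + a^2 - 2*a) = (a - 1)*(a + 1)*(a + 2)*(a^2 - a) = a*(a - 1)*(a + 1)*(a + 2)*(a - 1)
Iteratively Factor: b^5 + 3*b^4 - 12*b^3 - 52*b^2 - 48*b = (b)*(b^4 + 3*b^3 - 12*b^2 - 52*b - 48) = b*(b - 4)*(b^3 + 7*b^2 + 16*b + 12) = b*(b - 4)*(b + 3)*(b^2 + 4*b + 4) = b*(b - 4)*(b + 2)*(b + 3)*(b + 2)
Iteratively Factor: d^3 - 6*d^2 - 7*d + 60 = (d + 3)*(d^2 - 9*d + 20) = (d - 4)*(d + 3)*(d - 5)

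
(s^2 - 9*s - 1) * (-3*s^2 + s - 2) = -3*s^4 + 28*s^3 - 8*s^2 + 17*s + 2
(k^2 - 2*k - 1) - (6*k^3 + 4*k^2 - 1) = -6*k^3 - 3*k^2 - 2*k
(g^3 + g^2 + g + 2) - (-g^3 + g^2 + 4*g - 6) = 2*g^3 - 3*g + 8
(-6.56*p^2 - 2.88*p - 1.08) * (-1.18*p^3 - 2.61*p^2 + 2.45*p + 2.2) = 7.7408*p^5 + 20.52*p^4 - 7.2808*p^3 - 18.6692*p^2 - 8.982*p - 2.376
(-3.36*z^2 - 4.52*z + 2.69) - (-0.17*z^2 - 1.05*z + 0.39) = -3.19*z^2 - 3.47*z + 2.3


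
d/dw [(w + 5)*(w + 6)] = 2*w + 11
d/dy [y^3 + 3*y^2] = 3*y*(y + 2)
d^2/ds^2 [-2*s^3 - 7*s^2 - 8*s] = -12*s - 14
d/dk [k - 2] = 1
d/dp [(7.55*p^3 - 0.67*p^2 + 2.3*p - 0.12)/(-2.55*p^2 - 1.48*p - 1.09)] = (-19.2525*p^4 - 22.348*p^3 - 17.8319*p^2 + 0.8486*p - 2.6846)/(6.5025*p^4 + 7.548*p^3 + 7.7494*p^2 + 3.2264*p + 1.1881)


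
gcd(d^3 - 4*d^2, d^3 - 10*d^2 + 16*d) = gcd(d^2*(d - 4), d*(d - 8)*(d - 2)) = d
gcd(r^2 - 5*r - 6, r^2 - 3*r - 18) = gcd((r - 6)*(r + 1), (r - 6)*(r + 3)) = r - 6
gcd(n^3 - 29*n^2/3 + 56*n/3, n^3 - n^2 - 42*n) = n^2 - 7*n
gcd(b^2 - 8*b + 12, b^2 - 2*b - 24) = b - 6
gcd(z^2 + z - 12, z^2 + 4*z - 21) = z - 3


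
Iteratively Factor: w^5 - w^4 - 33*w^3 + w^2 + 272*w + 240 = (w + 3)*(w^4 - 4*w^3 - 21*w^2 + 64*w + 80) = (w + 1)*(w + 3)*(w^3 - 5*w^2 - 16*w + 80) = (w - 5)*(w + 1)*(w + 3)*(w^2 - 16) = (w - 5)*(w + 1)*(w + 3)*(w + 4)*(w - 4)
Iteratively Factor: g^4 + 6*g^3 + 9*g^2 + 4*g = (g + 1)*(g^3 + 5*g^2 + 4*g) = (g + 1)*(g + 4)*(g^2 + g) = g*(g + 1)*(g + 4)*(g + 1)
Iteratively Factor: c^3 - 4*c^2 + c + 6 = (c - 3)*(c^2 - c - 2) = (c - 3)*(c + 1)*(c - 2)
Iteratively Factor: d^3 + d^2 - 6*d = (d + 3)*(d^2 - 2*d) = d*(d + 3)*(d - 2)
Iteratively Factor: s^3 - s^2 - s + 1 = (s - 1)*(s^2 - 1) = (s - 1)^2*(s + 1)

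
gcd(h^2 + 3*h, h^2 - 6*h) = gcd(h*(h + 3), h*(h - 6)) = h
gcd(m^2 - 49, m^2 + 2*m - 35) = m + 7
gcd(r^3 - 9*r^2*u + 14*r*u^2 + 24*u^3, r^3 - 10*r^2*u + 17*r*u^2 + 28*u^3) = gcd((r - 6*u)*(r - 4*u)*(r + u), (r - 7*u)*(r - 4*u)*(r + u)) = r^2 - 3*r*u - 4*u^2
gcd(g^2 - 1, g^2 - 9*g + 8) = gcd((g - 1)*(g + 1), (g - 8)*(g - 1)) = g - 1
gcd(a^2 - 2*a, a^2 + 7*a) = a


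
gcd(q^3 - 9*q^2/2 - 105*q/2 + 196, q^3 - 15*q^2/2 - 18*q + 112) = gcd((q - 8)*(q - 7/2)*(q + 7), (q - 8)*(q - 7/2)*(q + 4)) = q^2 - 23*q/2 + 28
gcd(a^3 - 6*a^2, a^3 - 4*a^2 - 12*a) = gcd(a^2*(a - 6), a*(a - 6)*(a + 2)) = a^2 - 6*a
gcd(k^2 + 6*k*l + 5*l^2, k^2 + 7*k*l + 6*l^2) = k + l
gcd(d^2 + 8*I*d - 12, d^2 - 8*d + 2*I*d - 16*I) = d + 2*I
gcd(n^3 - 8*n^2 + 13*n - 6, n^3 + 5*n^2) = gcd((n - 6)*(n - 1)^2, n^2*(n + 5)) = 1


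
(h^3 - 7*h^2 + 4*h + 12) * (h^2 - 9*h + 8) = h^5 - 16*h^4 + 75*h^3 - 80*h^2 - 76*h + 96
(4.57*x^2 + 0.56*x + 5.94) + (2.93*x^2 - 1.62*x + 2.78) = 7.5*x^2 - 1.06*x + 8.72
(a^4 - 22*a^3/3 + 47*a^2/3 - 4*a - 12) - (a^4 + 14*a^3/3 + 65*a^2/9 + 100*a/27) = -12*a^3 + 76*a^2/9 - 208*a/27 - 12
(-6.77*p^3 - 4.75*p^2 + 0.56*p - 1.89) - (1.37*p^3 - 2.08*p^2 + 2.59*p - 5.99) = -8.14*p^3 - 2.67*p^2 - 2.03*p + 4.1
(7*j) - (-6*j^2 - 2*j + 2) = 6*j^2 + 9*j - 2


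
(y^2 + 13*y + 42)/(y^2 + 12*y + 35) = (y + 6)/(y + 5)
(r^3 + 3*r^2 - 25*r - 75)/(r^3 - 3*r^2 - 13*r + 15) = (r + 5)/(r - 1)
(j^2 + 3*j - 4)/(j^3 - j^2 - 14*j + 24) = (j - 1)/(j^2 - 5*j + 6)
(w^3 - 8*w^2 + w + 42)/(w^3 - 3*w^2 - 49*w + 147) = (w + 2)/(w + 7)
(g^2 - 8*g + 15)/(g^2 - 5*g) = (g - 3)/g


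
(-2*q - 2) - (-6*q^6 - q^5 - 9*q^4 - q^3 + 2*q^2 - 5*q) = 6*q^6 + q^5 + 9*q^4 + q^3 - 2*q^2 + 3*q - 2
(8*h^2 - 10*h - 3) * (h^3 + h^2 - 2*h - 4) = 8*h^5 - 2*h^4 - 29*h^3 - 15*h^2 + 46*h + 12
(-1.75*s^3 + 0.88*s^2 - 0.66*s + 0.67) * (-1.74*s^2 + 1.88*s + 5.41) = 3.045*s^5 - 4.8212*s^4 - 6.6647*s^3 + 2.3542*s^2 - 2.311*s + 3.6247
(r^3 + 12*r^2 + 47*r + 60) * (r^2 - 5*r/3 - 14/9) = r^5 + 31*r^4/3 + 229*r^3/9 - 37*r^2 - 1558*r/9 - 280/3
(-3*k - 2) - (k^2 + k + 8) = -k^2 - 4*k - 10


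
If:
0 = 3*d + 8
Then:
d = -8/3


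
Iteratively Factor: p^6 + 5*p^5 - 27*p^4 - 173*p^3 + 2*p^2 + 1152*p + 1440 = (p + 2)*(p^5 + 3*p^4 - 33*p^3 - 107*p^2 + 216*p + 720) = (p + 2)*(p + 4)*(p^4 - p^3 - 29*p^2 + 9*p + 180) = (p + 2)*(p + 3)*(p + 4)*(p^3 - 4*p^2 - 17*p + 60) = (p - 5)*(p + 2)*(p + 3)*(p + 4)*(p^2 + p - 12) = (p - 5)*(p - 3)*(p + 2)*(p + 3)*(p + 4)*(p + 4)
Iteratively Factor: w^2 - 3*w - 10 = (w + 2)*(w - 5)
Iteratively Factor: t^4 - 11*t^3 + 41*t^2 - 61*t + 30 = (t - 2)*(t^3 - 9*t^2 + 23*t - 15) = (t - 3)*(t - 2)*(t^2 - 6*t + 5) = (t - 3)*(t - 2)*(t - 1)*(t - 5)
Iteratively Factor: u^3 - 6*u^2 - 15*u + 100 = (u + 4)*(u^2 - 10*u + 25) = (u - 5)*(u + 4)*(u - 5)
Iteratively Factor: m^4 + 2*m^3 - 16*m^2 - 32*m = (m + 4)*(m^3 - 2*m^2 - 8*m) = (m - 4)*(m + 4)*(m^2 + 2*m) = m*(m - 4)*(m + 4)*(m + 2)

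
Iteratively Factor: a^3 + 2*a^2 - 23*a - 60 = (a + 4)*(a^2 - 2*a - 15) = (a - 5)*(a + 4)*(a + 3)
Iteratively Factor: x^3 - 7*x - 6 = (x - 3)*(x^2 + 3*x + 2) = (x - 3)*(x + 2)*(x + 1)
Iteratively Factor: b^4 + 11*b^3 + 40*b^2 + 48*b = (b + 3)*(b^3 + 8*b^2 + 16*b) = b*(b + 3)*(b^2 + 8*b + 16) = b*(b + 3)*(b + 4)*(b + 4)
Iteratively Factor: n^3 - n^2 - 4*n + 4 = (n - 1)*(n^2 - 4) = (n - 1)*(n + 2)*(n - 2)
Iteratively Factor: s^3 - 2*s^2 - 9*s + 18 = (s - 3)*(s^2 + s - 6) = (s - 3)*(s + 3)*(s - 2)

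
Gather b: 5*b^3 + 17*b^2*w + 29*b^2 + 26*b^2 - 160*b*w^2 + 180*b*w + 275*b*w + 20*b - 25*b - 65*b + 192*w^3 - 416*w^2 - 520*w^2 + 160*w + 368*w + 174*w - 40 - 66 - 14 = 5*b^3 + b^2*(17*w + 55) + b*(-160*w^2 + 455*w - 70) + 192*w^3 - 936*w^2 + 702*w - 120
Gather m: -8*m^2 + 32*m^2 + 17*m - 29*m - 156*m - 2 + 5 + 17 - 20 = 24*m^2 - 168*m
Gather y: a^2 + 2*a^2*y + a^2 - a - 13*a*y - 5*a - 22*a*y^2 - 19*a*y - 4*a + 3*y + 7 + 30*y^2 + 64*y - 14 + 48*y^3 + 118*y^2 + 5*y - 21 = 2*a^2 - 10*a + 48*y^3 + y^2*(148 - 22*a) + y*(2*a^2 - 32*a + 72) - 28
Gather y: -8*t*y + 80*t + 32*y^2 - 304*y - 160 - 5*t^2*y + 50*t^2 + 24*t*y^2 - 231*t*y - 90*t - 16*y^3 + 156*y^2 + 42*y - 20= 50*t^2 - 10*t - 16*y^3 + y^2*(24*t + 188) + y*(-5*t^2 - 239*t - 262) - 180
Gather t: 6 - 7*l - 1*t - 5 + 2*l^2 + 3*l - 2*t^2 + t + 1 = 2*l^2 - 4*l - 2*t^2 + 2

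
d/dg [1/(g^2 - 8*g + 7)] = 2*(4 - g)/(g^2 - 8*g + 7)^2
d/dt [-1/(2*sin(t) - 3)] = 2*cos(t)/(2*sin(t) - 3)^2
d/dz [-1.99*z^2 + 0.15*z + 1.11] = 0.15 - 3.98*z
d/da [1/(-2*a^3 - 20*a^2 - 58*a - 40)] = (3*a^2 + 20*a + 29)/(2*(a^3 + 10*a^2 + 29*a + 20)^2)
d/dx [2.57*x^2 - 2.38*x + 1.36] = 5.14*x - 2.38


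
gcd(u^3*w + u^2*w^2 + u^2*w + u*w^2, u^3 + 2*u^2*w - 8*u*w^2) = u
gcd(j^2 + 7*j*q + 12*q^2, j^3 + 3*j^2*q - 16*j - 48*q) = j + 3*q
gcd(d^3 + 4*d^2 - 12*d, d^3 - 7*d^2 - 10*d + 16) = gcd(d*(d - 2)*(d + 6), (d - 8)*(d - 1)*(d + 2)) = 1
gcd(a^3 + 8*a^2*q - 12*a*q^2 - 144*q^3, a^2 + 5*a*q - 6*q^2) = a + 6*q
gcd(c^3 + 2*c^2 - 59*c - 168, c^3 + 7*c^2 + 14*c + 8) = 1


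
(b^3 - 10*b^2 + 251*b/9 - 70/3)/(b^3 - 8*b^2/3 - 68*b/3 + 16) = (9*b^2 - 36*b + 35)/(3*(3*b^2 + 10*b - 8))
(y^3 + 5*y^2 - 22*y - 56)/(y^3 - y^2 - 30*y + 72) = (y^2 + 9*y + 14)/(y^2 + 3*y - 18)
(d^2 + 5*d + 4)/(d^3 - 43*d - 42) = (d + 4)/(d^2 - d - 42)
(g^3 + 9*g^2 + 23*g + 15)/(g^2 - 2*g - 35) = (g^2 + 4*g + 3)/(g - 7)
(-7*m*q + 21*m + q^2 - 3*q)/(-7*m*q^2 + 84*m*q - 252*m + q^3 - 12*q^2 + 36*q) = (q - 3)/(q^2 - 12*q + 36)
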